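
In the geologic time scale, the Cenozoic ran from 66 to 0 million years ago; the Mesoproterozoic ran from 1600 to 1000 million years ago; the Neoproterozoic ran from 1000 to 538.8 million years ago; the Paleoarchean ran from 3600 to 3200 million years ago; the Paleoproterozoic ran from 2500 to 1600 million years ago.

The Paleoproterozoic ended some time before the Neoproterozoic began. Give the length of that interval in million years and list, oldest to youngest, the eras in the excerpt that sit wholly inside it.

600 million years; Mesoproterozoic

End of Paleoproterozoic = 1600 Ma; start of Neoproterozoic = 1000 Ma.
Gap = 1600 − 1000 = 600 Myr.
Eras wholly inside 1600–1000 Ma: Mesoproterozoic (1600–1000).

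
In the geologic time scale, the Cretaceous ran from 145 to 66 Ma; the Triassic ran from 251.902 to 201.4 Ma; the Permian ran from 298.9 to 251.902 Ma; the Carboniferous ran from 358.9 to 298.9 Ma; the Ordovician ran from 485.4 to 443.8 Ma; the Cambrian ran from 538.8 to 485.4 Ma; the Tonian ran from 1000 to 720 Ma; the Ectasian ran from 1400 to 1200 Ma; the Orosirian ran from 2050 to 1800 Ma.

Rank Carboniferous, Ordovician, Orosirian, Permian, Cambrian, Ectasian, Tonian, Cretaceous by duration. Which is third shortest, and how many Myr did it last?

Cambrian, 53.4 million years

Durations: Carboniferous 60; Ordovician 41.6; Orosirian 250; Permian 46.998; Cambrian 53.4; Ectasian 200; Tonian 280; Cretaceous 79 Myr.
Sorted shortest-first: Ordovician (41.6), Permian (46.998), Cambrian (53.4), Carboniferous (60), Cretaceous (79), Ectasian (200), Orosirian (250), Tonian (280).
The third shortest is Cambrian at 53.4 Myr.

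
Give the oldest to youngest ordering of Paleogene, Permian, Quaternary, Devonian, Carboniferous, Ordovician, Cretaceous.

Era membership (oldest first within each) — Paleozoic: Ordovician, Devonian, Carboniferous, Permian; Mesozoic: Cretaceous; Cenozoic: Paleogene, Quaternary. Paleozoic precedes Mesozoic, which precedes Cenozoic. Concatenating the groups in that era order gives oldest to youngest directly.

Ordovician, then Devonian, then Carboniferous, then Permian, then Cretaceous, then Paleogene, then Quaternary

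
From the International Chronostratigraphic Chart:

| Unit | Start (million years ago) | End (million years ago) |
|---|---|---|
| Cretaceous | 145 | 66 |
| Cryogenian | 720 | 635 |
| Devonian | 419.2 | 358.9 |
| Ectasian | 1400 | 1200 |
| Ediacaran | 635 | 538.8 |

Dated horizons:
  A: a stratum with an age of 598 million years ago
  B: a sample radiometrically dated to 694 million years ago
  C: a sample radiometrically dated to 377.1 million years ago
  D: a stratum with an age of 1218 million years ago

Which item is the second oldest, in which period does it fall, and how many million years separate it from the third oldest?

Sorted oldest-first by Ma: D (1218), B (694), A (598), C (377.1).
The second oldest is B at 694 Ma, which lies in 720–635 Ma: the Cryogenian.
The third oldest is A at 598 Ma; separation = |694 − 598| = 96 Myr.

B, in the Cryogenian; 96 million years to A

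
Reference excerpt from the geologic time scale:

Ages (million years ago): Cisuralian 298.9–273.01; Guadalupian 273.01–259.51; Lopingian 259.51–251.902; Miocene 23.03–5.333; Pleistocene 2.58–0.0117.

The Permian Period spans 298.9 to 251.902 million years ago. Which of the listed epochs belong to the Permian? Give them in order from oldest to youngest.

Cisuralian, Guadalupian, Lopingian

Epochs with both bounds inside 298.9–251.902 Ma: Cisuralian (298.9–273.01), Guadalupian (273.01–259.51), Lopingian (259.51–251.902).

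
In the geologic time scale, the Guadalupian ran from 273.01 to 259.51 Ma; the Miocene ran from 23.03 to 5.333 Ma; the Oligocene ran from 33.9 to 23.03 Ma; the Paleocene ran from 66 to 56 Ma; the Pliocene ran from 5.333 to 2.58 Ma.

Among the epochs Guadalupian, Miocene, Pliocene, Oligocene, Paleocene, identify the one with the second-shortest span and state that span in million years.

Durations: Guadalupian 13.5; Miocene 17.697; Pliocene 2.753; Oligocene 10.87; Paleocene 10 Myr.
Sorted shortest-first: Pliocene (2.753), Paleocene (10), Oligocene (10.87), Guadalupian (13.5), Miocene (17.697).
The second shortest is Paleocene at 10 Myr.

Paleocene, 10 million years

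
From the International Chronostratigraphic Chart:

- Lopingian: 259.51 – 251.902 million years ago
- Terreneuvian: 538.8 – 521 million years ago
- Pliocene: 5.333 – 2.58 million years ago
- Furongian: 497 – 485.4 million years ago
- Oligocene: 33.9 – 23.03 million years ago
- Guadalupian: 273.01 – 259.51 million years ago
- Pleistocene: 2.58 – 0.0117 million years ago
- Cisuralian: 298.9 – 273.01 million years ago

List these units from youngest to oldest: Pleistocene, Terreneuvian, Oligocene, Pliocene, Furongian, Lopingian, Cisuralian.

Sorting by start age (ascending Ma, since larger Ma = older): Pleistocene start 2.58, Pliocene start 5.333, Oligocene start 33.9, Lopingian start 259.51, Cisuralian start 298.9, Furongian start 497, Terreneuvian start 538.8.

Pleistocene, Pliocene, Oligocene, Lopingian, Cisuralian, Furongian, Terreneuvian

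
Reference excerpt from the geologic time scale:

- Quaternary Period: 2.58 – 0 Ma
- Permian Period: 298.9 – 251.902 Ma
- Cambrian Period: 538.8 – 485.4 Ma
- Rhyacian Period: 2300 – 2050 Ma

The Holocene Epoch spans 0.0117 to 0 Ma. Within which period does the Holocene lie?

Quaternary

The Holocene (0.0117–0 Ma) lies entirely within 2.58–0 Ma, the Quaternary Period.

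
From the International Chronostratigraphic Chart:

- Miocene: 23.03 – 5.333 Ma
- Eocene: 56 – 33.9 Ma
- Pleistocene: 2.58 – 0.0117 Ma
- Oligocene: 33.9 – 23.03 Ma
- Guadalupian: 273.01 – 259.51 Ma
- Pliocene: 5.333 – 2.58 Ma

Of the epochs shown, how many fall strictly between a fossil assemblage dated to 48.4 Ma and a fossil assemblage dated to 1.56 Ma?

3

48.4 Ma sits inside the Eocene (56–33.9) and 1.56 Ma inside the Pleistocene (2.58–0.0117); neither of those is wholly between the two dates.
The listed epochs lying completely between them are Oligocene, Miocene, Pliocene — 3 in all.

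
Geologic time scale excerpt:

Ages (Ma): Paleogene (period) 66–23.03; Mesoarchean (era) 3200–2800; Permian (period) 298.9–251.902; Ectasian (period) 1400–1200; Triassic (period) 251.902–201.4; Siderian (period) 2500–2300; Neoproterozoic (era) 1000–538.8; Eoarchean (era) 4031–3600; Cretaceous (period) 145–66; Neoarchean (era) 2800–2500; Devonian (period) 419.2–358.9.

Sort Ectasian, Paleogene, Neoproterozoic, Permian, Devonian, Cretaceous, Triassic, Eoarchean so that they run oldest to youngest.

Sorting by start age (descending Ma, since larger Ma = older): Eoarchean start 4031, Ectasian start 1400, Neoproterozoic start 1000, Devonian start 419.2, Permian start 298.9, Triassic start 251.902, Cretaceous start 145, Paleogene start 66.

Eoarchean, Ectasian, Neoproterozoic, Devonian, Permian, Triassic, Cretaceous, Paleogene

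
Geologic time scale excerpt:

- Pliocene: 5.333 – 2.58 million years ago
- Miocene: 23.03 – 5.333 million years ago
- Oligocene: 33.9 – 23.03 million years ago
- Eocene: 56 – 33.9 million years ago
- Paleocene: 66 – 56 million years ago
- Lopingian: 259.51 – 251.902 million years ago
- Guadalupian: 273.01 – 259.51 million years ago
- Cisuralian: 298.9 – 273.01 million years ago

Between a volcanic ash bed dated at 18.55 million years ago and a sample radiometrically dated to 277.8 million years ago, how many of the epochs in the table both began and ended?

277.8 Ma sits inside the Cisuralian (298.9–273.01) and 18.55 Ma inside the Miocene (23.03–5.333); neither of those is wholly between the two dates.
The listed epochs lying completely between them are Guadalupian, Lopingian, Paleocene, Eocene, Oligocene — 5 in all.

5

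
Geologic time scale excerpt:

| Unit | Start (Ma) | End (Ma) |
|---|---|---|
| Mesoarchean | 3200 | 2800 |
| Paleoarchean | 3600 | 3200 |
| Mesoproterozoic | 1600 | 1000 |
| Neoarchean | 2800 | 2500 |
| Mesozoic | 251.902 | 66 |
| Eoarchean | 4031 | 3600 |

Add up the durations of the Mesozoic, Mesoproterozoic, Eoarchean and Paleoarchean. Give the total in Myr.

Duration is start − end for each: (251.902 − 66) + (1600 − 1000) + (4031 − 3600) + (3600 − 3200).
That is 185.902 + 600 + 431 + 400, which totals 1616.902 million years.

1616.902 million years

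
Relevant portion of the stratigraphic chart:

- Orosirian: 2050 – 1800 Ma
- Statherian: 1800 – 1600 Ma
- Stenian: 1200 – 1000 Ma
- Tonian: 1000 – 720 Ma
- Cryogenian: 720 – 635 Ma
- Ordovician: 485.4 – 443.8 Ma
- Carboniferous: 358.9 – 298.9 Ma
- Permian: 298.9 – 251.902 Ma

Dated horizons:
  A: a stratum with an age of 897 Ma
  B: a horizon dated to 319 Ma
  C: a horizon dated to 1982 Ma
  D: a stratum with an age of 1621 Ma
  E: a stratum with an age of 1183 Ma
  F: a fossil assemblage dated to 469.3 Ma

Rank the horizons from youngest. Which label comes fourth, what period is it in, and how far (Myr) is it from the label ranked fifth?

E, in the Stenian; 438 million years to D

Sorted youngest-first by Ma: B (319), F (469.3), A (897), E (1183), D (1621), C (1982).
The fourth youngest is E at 1183 Ma, which lies in 1200–1000 Ma: the Stenian.
The fifth youngest is D at 1621 Ma; separation = |1183 − 1621| = 438 Myr.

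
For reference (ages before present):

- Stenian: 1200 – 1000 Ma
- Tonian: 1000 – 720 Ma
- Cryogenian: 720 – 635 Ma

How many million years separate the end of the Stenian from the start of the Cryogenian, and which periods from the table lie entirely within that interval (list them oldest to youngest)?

End of Stenian = 1000 Ma; start of Cryogenian = 720 Ma.
Gap = 1000 − 720 = 280 Myr.
Periods wholly inside 1000–720 Ma: Tonian (1000–720).

280 million years; Tonian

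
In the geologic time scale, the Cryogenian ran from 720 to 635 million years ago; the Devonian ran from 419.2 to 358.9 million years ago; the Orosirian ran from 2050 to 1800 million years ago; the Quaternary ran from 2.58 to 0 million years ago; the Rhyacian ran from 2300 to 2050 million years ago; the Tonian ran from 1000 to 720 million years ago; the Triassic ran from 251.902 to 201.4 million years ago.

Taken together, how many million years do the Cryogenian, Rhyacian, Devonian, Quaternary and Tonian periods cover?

677.88 million years

Each duration: Cryogenian = 85; Rhyacian = 250; Devonian = 60.3; Quaternary = 2.58; Tonian = 280.
Sum: 85 + 250 + 60.3 + 2.58 + 280 = 677.88 Myr.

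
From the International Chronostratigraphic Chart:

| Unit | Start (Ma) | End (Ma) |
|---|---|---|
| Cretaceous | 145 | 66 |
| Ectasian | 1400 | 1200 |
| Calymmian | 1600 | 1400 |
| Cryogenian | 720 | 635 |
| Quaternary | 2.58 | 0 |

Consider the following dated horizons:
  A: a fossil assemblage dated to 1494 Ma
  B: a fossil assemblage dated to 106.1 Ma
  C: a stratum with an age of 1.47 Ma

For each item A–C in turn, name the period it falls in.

A — Calymmian; B — Cretaceous; C — Quaternary

Match each age against the start–end ranges in the excerpt: A = 1494 Ma → Calymmian (1600–1400); B = 106.1 Ma → Cretaceous (145–66); C = 1.47 Ma → Quaternary (2.58–0).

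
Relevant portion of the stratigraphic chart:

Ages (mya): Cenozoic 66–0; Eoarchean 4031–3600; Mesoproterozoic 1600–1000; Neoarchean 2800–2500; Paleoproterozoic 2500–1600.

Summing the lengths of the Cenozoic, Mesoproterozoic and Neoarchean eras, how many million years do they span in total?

Duration is start − end for each: (66 − 0) + (1600 − 1000) + (2800 − 2500).
That is 66 + 600 + 300, which totals 966 million years.

966 million years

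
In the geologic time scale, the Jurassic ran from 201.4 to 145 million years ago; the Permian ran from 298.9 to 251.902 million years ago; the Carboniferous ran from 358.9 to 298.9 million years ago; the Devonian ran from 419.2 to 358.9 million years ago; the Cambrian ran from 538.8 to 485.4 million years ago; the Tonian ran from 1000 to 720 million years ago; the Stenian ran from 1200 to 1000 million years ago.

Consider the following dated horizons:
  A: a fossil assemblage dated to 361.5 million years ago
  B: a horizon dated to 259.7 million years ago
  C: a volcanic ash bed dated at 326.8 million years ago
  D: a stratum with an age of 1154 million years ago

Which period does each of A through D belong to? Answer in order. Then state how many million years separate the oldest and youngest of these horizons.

A — Devonian; B — Permian; C — Carboniferous; D — Stenian; span 894.3 million years

A: 361.5 Ma lies in 419.2–358.9 Ma, so Devonian.
B: 259.7 Ma lies in 298.9–251.902 Ma, so Permian.
C: 326.8 Ma lies in 358.9–298.9 Ma, so Carboniferous.
D: 1154 Ma lies in 1200–1000 Ma, so Stenian.
Oldest = 1154 Ma, youngest = 259.7 Ma → span 894.3 Myr.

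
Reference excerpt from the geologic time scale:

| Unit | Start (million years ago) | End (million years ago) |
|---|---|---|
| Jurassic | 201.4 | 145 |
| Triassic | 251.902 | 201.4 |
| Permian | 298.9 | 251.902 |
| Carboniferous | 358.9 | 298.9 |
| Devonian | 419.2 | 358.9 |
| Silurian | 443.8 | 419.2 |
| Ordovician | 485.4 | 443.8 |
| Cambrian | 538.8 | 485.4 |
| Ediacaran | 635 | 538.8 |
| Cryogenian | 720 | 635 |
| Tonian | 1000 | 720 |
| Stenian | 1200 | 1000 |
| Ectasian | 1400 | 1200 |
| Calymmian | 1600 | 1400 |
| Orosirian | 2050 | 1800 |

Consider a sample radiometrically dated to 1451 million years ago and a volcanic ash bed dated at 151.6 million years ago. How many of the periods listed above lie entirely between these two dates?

12

1451 Ma sits inside the Calymmian (1600–1400) and 151.6 Ma inside the Jurassic (201.4–145); neither of those is wholly between the two dates.
The listed periods lying completely between them are Ectasian, Stenian, Tonian, Cryogenian, Ediacaran, Cambrian, Ordovician, Silurian, Devonian, Carboniferous, Permian, Triassic — 12 in all.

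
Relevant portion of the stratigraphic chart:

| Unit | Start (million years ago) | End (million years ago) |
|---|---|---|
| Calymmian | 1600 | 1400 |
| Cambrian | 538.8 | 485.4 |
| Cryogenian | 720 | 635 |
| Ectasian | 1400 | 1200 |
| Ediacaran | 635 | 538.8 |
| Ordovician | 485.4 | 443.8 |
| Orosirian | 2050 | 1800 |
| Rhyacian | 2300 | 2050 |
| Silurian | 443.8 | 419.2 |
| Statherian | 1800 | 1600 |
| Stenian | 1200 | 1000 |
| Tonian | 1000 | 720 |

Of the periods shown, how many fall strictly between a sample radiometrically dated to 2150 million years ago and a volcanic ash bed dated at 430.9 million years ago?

2150 Ma sits inside the Rhyacian (2300–2050) and 430.9 Ma inside the Silurian (443.8–419.2); neither of those is wholly between the two dates.
The listed periods lying completely between them are Orosirian, Statherian, Calymmian, Ectasian, Stenian, Tonian, Cryogenian, Ediacaran, Cambrian, Ordovician — 10 in all.

10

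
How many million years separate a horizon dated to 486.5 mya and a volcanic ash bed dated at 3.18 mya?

486.5 − 3.18 = 483.32 million years.

483.32 million years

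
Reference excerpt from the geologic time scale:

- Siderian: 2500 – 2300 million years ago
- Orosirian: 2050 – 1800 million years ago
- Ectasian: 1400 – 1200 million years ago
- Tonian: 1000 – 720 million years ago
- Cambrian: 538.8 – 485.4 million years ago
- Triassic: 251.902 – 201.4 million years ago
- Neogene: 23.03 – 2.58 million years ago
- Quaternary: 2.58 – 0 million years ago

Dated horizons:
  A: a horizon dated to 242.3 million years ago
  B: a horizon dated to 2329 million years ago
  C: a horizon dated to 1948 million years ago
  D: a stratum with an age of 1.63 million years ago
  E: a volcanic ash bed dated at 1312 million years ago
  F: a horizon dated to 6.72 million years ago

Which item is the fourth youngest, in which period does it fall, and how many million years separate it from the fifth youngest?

Smaller Ma means younger, so youngest first: D 1.63 < F 6.72 < A 242.3 < E 1312 < C 1948 < B 2329.
Counting 4 along gives E (1312 Ma); the excerpt puts that inside the Ectasian, 1400–1200 Ma.
Next in line is C (1948 Ma), and 1948 − 1312 = 636 Myr.

E, in the Ectasian; 636 million years to C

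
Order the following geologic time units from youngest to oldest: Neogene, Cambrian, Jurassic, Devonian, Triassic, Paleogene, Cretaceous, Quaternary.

Quaternary, Neogene, Paleogene, Cretaceous, Jurassic, Triassic, Devonian, Cambrian

Group by era (each group listed oldest first) — Paleozoic: Cambrian, Devonian; Mesozoic: Triassic, Jurassic, Cretaceous; Cenozoic: Paleogene, Neogene, Quaternary. The eras run Paleozoic → Mesozoic → Cenozoic. Concatenating the groups in that era order and then reversing gives youngest to oldest.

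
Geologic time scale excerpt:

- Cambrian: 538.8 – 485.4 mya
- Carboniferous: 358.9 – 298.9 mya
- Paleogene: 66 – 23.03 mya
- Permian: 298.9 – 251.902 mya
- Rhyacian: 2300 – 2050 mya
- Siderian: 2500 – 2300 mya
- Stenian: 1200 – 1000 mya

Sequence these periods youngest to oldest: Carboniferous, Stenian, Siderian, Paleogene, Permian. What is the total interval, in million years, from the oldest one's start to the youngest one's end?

Paleogene, Permian, Carboniferous, Stenian, Siderian; total span 2476.97 Myr

From the excerpt: Carboniferous 358.9–298.9; Stenian 1200–1000; Siderian 2500–2300; Paleogene 66–23.03; Permian 298.9–251.902 (Ma).
Larger Ma is earlier, so the oldest is Siderian and the youngest is Paleogene; youngest to oldest: Paleogene, Permian, Carboniferous, Stenian, Siderian.
Oldest start 2500 minus youngest end 23.03 gives 2476.97 Myr overall.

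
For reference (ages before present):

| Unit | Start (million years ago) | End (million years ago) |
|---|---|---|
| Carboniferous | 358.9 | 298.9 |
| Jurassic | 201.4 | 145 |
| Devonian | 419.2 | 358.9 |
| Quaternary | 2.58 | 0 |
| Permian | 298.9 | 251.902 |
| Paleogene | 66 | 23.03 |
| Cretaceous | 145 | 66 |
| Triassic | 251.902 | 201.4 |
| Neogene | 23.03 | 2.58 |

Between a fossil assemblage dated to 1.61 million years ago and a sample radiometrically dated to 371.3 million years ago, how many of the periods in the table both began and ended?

7

The older date is 371.3 Ma and the younger is 1.61 Ma.
Periods with start < 371.3 and end > 1.61 Ma: Carboniferous (358.9–298.9), Permian (298.9–251.902), Triassic (251.902–201.4), Jurassic (201.4–145), Cretaceous (145–66), Paleogene (66–23.03), Neogene (23.03–2.58).
That is 7 complete periods.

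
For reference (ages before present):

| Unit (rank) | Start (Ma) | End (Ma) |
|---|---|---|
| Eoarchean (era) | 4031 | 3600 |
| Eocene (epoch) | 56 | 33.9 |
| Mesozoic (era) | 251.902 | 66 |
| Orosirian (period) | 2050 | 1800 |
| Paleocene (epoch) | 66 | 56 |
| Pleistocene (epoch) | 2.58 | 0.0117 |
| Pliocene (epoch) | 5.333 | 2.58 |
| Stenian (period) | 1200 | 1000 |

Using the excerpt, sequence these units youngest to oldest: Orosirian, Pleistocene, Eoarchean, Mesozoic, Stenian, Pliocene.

The oldest of these is Eoarchean (starts 4031 Ma) and the youngest is Pleistocene (ends 0.0117 Ma).
In between, by decreasing start age: Orosirian (2050), Stenian (1200), Mesozoic (251.902), Pliocene (5.333).
Listing youngest first means reversing that sequence.

Pleistocene, then Pliocene, then Mesozoic, then Stenian, then Orosirian, then Eoarchean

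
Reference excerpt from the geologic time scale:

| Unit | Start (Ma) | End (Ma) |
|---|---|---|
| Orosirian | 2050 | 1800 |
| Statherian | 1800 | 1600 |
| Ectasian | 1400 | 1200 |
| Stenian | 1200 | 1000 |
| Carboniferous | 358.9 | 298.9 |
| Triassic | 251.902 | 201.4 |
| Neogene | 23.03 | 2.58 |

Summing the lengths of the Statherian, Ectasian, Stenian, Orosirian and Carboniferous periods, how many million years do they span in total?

Duration is start − end for each: (1800 − 1600) + (1400 − 1200) + (1200 − 1000) + (2050 − 1800) + (358.9 − 298.9).
That is 200 + 200 + 200 + 250 + 60, which totals 910 million years.

910 million years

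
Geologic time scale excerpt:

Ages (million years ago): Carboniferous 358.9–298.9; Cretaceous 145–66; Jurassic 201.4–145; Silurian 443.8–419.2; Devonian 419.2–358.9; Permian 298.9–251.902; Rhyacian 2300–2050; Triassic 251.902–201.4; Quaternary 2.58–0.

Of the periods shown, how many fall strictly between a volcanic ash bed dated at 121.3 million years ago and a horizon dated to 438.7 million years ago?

The older date is 438.7 Ma and the younger is 121.3 Ma.
Periods with start < 438.7 and end > 121.3 Ma: Devonian (419.2–358.9), Carboniferous (358.9–298.9), Permian (298.9–251.902), Triassic (251.902–201.4), Jurassic (201.4–145).
That is 5 complete periods.

5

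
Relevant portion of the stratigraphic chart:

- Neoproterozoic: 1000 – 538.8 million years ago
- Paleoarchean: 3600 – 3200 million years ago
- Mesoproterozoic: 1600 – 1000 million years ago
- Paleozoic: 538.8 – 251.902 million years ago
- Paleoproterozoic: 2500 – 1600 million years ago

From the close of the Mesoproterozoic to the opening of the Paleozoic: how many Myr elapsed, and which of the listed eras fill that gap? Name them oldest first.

End of Mesoproterozoic = 1000 Ma; start of Paleozoic = 538.8 Ma.
Gap = 1000 − 538.8 = 461.2 Myr.
Eras wholly inside 1000–538.8 Ma: Neoproterozoic (1000–538.8).

461.2 million years; Neoproterozoic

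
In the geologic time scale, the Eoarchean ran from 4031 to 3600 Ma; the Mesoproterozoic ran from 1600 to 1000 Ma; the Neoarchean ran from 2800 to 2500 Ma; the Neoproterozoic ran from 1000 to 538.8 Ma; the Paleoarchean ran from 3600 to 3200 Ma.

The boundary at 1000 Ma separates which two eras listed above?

Mesoproterozoic and Neoproterozoic

The Mesoproterozoic ends at 1000 Ma and the Neoproterozoic begins at 1000 Ma, so they share that boundary.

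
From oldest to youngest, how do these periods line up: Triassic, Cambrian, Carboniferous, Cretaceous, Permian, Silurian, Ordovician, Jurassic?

Cambrian, Ordovician, Silurian, Carboniferous, Permian, Triassic, Jurassic, Cretaceous

Group by era (each group listed oldest first) — Paleozoic: Cambrian, Ordovician, Silurian, Carboniferous, Permian; Mesozoic: Triassic, Jurassic, Cretaceous. The eras run Paleozoic → Mesozoic → Cenozoic. Concatenating the groups in that era order gives oldest to youngest directly.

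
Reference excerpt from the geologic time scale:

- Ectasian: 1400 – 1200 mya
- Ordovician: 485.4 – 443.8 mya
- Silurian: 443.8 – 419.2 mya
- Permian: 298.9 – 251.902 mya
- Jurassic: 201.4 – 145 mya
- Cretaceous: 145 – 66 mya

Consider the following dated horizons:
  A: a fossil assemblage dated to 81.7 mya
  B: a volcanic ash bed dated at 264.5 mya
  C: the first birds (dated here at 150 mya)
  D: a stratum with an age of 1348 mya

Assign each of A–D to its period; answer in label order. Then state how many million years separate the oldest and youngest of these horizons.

A — Cretaceous; B — Permian; C — Jurassic; D — Ectasian; span 1266.3 million years

Match each age against the start–end ranges in the excerpt: A = 81.7 Ma → Cretaceous (145–66); B = 264.5 Ma → Permian (298.9–251.902); C = 150 Ma → Jurassic (201.4–145); D = 1348 Ma → Ectasian (1400–1200).
The largest age is 1348 Ma and the smallest is 81.7 Ma; their difference is 1266.3 Myr.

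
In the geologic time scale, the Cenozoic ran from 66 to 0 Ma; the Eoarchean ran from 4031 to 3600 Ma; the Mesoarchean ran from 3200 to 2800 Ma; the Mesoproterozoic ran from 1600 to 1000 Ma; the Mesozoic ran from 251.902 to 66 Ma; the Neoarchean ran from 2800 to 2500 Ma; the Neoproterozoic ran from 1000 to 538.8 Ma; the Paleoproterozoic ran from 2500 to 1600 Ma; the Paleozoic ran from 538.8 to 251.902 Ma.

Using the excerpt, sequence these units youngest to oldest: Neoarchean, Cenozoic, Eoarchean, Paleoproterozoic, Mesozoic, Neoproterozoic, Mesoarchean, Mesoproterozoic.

The oldest of these is Eoarchean (starts 4031 Ma) and the youngest is Cenozoic (ends 0 Ma).
In between, by decreasing start age: Mesoarchean (3200), Neoarchean (2800), Paleoproterozoic (2500), Mesoproterozoic (1600), Neoproterozoic (1000), Mesozoic (251.902).
Listing youngest first means reversing that sequence.

Cenozoic, Mesozoic, Neoproterozoic, Mesoproterozoic, Paleoproterozoic, Neoarchean, Mesoarchean, Eoarchean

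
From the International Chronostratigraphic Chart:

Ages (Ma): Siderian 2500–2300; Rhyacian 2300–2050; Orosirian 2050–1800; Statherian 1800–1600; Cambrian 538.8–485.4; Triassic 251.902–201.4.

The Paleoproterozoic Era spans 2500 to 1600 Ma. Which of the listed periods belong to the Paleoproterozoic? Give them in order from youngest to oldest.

Statherian, Orosirian, Rhyacian, Siderian

Periods with both bounds inside 2500–1600 Ma: Statherian (1800–1600), Orosirian (2050–1800), Rhyacian (2300–2050), Siderian (2500–2300).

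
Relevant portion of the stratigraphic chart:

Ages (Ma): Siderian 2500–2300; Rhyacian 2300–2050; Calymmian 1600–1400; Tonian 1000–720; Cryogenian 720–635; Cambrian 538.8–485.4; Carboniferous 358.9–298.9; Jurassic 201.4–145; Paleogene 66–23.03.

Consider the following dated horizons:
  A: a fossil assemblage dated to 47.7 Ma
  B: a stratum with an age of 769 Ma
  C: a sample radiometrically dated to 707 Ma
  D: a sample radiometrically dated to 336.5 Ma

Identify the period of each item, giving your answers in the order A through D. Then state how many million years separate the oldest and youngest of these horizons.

A: 47.7 Ma lies in 66–23.03 Ma, so Paleogene.
B: 769 Ma lies in 1000–720 Ma, so Tonian.
C: 707 Ma lies in 720–635 Ma, so Cryogenian.
D: 336.5 Ma lies in 358.9–298.9 Ma, so Carboniferous.
Oldest = 769 Ma, youngest = 47.7 Ma → span 721.3 Myr.

A — Paleogene; B — Tonian; C — Cryogenian; D — Carboniferous; span 721.3 million years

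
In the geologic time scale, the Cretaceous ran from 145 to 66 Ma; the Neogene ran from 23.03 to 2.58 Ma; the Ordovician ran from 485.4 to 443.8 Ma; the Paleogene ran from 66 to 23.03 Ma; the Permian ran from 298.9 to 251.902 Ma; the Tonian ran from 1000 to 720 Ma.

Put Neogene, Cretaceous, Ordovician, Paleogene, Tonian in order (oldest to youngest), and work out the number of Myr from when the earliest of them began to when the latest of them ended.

Tonian → Ordovician → Cretaceous → Paleogene → Neogene; total span 997.42 Myr

From the excerpt: Neogene 23.03–2.58; Cretaceous 145–66; Ordovician 485.4–443.8; Paleogene 66–23.03; Tonian 1000–720 (Ma).
Larger Ma is earlier, so the oldest is Tonian and the youngest is Neogene; oldest to youngest: Tonian, Ordovician, Cretaceous, Paleogene, Neogene.
Oldest start 1000 minus youngest end 2.58 gives 997.42 Myr overall.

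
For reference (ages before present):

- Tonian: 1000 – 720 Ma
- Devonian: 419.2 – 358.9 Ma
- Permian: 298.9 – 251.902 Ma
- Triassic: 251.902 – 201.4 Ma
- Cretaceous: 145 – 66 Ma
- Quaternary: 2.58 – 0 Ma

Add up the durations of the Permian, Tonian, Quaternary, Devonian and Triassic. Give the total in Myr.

440.38 million years

Each duration: Permian = 46.998; Tonian = 280; Quaternary = 2.58; Devonian = 60.3; Triassic = 50.502.
Sum: 46.998 + 280 + 2.58 + 60.3 + 50.502 = 440.38 Myr.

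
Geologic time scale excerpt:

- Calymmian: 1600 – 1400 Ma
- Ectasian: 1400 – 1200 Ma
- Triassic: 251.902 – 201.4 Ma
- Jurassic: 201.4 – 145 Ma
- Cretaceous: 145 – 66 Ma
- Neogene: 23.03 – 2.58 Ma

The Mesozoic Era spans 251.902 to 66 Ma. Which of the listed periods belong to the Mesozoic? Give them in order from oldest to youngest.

Triassic, Jurassic, Cretaceous

Periods with both bounds inside 251.902–66 Ma: Triassic (251.902–201.4), Jurassic (201.4–145), Cretaceous (145–66).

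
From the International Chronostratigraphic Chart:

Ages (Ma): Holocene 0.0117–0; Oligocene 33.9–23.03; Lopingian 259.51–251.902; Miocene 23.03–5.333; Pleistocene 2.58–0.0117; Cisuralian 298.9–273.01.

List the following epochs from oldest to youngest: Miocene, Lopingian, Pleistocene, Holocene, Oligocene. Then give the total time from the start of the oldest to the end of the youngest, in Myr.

Lopingian → Oligocene → Miocene → Pleistocene → Holocene; total span 259.51 Myr

From the excerpt: Miocene 23.03–5.333; Lopingian 259.51–251.902; Pleistocene 2.58–0.0117; Holocene 0.0117–0; Oligocene 33.9–23.03 (Ma).
Larger Ma is earlier, so the oldest is Lopingian and the youngest is Holocene; oldest to youngest: Lopingian, Oligocene, Miocene, Pleistocene, Holocene.
Oldest start 259.51 minus youngest end 0 gives 259.51 Myr overall.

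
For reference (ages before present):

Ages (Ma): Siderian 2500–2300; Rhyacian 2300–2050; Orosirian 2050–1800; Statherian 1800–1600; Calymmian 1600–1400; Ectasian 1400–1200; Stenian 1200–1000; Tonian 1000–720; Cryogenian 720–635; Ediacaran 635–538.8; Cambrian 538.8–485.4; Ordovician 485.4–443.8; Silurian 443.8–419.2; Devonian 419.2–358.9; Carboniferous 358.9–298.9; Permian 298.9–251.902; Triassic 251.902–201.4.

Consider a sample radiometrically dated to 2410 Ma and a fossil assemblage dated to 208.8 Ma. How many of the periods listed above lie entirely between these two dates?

15

The older date is 2410 Ma and the younger is 208.8 Ma.
Periods with start < 2410 and end > 208.8 Ma: Rhyacian (2300–2050), Orosirian (2050–1800), Statherian (1800–1600), Calymmian (1600–1400), Ectasian (1400–1200), Stenian (1200–1000), Tonian (1000–720), Cryogenian (720–635), Ediacaran (635–538.8), Cambrian (538.8–485.4), Ordovician (485.4–443.8), Silurian (443.8–419.2), Devonian (419.2–358.9), Carboniferous (358.9–298.9), Permian (298.9–251.902).
That is 15 complete periods.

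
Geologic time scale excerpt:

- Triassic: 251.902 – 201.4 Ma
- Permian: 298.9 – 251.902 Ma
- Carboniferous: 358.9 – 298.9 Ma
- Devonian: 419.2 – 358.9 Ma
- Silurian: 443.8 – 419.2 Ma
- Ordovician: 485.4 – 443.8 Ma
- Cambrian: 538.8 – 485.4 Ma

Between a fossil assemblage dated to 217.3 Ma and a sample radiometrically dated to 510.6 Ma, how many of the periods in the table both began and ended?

5

510.6 Ma sits inside the Cambrian (538.8–485.4) and 217.3 Ma inside the Triassic (251.902–201.4); neither of those is wholly between the two dates.
The listed periods lying completely between them are Ordovician, Silurian, Devonian, Carboniferous, Permian — 5 in all.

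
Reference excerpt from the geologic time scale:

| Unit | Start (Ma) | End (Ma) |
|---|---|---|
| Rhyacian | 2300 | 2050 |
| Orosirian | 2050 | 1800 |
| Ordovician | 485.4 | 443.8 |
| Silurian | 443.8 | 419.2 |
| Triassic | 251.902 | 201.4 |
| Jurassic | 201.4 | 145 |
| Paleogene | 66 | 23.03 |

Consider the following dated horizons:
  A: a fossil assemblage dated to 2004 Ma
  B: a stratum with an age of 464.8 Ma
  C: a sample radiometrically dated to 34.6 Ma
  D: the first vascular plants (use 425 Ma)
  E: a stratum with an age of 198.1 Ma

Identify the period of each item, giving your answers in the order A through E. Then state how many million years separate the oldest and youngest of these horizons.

A: 2004 Ma lies in 2050–1800 Ma, so Orosirian.
B: 464.8 Ma lies in 485.4–443.8 Ma, so Ordovician.
C: 34.6 Ma lies in 66–23.03 Ma, so Paleogene.
D: 425 Ma lies in 443.8–419.2 Ma, so Silurian.
E: 198.1 Ma lies in 201.4–145 Ma, so Jurassic.
Oldest = 2004 Ma, youngest = 34.6 Ma → span 1969.4 Myr.

A — Orosirian; B — Ordovician; C — Paleogene; D — Silurian; E — Jurassic; span 1969.4 million years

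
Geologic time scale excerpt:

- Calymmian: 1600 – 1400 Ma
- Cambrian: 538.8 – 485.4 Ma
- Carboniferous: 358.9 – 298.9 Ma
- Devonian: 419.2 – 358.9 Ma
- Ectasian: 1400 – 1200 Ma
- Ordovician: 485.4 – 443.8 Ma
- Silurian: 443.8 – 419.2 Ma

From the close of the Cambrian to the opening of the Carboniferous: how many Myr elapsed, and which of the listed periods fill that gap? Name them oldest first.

The Cambrian closes at 485.4 Ma and the Carboniferous opens at 358.9 Ma, so the interval is 485.4 − 358.9 = 126.5 Myr.
A period fits inside if it starts at or after 485.4 Ma and ends at or before 358.9 Ma; oldest first that gives Ordovician, Silurian, Devonian.

126.5 million years; Ordovician, Silurian, Devonian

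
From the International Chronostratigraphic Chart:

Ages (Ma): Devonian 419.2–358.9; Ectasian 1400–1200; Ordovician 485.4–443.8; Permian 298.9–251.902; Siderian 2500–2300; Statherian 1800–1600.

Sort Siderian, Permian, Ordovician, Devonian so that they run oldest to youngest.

Siderian, Ordovician, Devonian, Permian

The oldest of these is Siderian (starts 2500 Ma) and the youngest is Permian (ends 251.902 Ma).
In between, by decreasing start age: Ordovician (485.4), Devonian (419.2).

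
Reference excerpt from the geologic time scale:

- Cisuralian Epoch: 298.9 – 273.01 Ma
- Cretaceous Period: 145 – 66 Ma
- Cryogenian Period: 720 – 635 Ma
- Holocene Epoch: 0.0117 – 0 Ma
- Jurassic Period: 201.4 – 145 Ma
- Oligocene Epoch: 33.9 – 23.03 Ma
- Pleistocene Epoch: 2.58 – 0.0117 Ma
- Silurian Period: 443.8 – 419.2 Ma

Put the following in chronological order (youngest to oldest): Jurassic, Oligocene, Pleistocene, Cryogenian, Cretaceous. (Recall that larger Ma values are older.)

Pleistocene, then Oligocene, then Cretaceous, then Jurassic, then Cryogenian

The oldest of these is Cryogenian (starts 720 Ma) and the youngest is Pleistocene (ends 0.0117 Ma).
In between, by decreasing start age: Jurassic (201.4), Cretaceous (145), Oligocene (33.9).
Listing youngest first means reversing that sequence.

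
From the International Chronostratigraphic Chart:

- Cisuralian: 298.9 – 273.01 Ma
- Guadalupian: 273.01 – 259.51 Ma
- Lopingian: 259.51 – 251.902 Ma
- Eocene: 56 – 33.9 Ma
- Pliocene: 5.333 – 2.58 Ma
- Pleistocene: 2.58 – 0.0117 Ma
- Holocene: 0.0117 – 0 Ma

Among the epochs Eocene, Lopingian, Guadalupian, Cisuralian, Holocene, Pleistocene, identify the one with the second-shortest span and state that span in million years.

Pleistocene, 2.5683 million years

Start − end for each: Eocene 56 − 33.9 = 22.1; Lopingian 259.51 − 251.902 = 7.608; Guadalupian 273.01 − 259.51 = 13.5; Cisuralian 298.9 − 273.01 = 25.89; Holocene 0.0117 − 0 = 0.0117; Pleistocene 2.58 − 0.0117 = 2.5683.
Ranking these from shortest: Holocene < Pleistocene < Lopingian < Guadalupian < Eocene < Cisuralian.
Position 2 in that ranking is Pleistocene, which lasted 2.5683 Myr.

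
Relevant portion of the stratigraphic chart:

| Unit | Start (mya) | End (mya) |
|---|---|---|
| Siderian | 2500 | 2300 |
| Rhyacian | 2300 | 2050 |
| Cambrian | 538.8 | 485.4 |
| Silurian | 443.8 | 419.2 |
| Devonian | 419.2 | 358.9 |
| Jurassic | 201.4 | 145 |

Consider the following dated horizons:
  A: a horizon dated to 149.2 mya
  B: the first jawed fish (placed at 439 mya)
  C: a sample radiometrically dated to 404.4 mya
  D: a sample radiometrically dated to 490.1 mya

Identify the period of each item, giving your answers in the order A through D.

A — Jurassic; B — Silurian; C — Devonian; D — Cambrian

A: 149.2 Ma lies in 201.4–145 Ma, so Jurassic.
B: 439 Ma lies in 443.8–419.2 Ma, so Silurian.
C: 404.4 Ma lies in 419.2–358.9 Ma, so Devonian.
D: 490.1 Ma lies in 538.8–485.4 Ma, so Cambrian.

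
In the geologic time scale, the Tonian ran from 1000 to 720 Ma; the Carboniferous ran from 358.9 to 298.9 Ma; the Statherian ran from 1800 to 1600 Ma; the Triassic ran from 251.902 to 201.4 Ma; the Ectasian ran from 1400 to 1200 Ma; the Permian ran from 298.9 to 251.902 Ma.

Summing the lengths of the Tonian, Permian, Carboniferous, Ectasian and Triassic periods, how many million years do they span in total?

Duration is start − end for each: (1000 − 720) + (298.9 − 251.902) + (358.9 − 298.9) + (1400 − 1200) + (251.902 − 201.4).
That is 280 + 46.998 + 60 + 200 + 50.502, which totals 637.5 million years.

637.5 million years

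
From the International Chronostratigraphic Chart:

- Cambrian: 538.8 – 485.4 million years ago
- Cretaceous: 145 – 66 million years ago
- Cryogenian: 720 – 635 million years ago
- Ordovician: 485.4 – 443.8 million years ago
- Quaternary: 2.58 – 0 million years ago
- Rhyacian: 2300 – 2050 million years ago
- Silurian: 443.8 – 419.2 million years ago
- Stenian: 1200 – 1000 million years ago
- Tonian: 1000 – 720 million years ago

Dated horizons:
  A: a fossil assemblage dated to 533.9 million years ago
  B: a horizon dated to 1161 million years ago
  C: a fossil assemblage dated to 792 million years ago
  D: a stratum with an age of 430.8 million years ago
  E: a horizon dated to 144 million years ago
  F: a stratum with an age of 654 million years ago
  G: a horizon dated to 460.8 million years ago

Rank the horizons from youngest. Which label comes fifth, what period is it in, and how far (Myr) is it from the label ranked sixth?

F, in the Cryogenian; 138 million years to C

Sorted youngest-first by Ma: E (144), D (430.8), G (460.8), A (533.9), F (654), C (792), B (1161).
The fifth youngest is F at 654 Ma, which lies in 720–635 Ma: the Cryogenian.
The sixth youngest is C at 792 Ma; separation = |654 − 792| = 138 Myr.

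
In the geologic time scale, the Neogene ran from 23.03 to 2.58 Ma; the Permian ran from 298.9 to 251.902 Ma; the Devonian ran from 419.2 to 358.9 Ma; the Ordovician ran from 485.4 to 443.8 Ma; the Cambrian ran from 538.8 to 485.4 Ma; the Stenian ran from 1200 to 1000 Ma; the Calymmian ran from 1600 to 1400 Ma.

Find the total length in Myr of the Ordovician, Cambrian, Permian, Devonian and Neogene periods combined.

Duration is start − end for each: (485.4 − 443.8) + (538.8 − 485.4) + (298.9 − 251.902) + (419.2 − 358.9) + (23.03 − 2.58).
That is 41.6 + 53.4 + 46.998 + 60.3 + 20.45, which totals 222.748 million years.

222.748 million years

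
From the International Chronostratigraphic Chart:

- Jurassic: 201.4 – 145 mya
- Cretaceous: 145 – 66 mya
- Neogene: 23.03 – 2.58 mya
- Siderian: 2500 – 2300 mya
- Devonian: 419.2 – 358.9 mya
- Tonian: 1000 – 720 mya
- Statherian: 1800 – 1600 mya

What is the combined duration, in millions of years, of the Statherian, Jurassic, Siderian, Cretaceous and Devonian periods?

595.7 million years

Each duration: Statherian = 200; Jurassic = 56.4; Siderian = 200; Cretaceous = 79; Devonian = 60.3.
Sum: 200 + 56.4 + 200 + 79 + 60.3 = 595.7 Myr.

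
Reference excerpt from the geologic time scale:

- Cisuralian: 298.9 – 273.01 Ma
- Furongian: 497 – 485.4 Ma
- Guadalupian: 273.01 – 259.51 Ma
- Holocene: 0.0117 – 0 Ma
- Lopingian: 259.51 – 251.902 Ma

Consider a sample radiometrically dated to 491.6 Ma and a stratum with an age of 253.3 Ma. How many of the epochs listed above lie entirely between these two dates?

491.6 Ma sits inside the Furongian (497–485.4) and 253.3 Ma inside the Lopingian (259.51–251.902); neither of those is wholly between the two dates.
The listed epochs lying completely between them are Cisuralian, Guadalupian — 2 in all.

2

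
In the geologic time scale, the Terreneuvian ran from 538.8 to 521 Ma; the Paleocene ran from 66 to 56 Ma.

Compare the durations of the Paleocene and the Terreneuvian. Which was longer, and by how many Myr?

Terreneuvian, by 7.8 million years

Paleocene: 66 − 56 = 10 Myr.
Terreneuvian: 538.8 − 521 = 17.8 Myr.
Difference: 17.8 − 10 = 7.8 Myr, so the Terreneuvian was longer.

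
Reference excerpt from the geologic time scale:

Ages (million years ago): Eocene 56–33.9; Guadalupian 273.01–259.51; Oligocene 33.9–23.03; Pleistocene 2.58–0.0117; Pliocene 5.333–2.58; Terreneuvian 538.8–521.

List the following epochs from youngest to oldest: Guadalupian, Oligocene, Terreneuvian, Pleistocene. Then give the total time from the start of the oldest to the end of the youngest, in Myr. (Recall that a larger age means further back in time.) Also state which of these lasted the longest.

Pleistocene, Oligocene, Guadalupian, Terreneuvian; total span 538.7883 Myr; longest is Terreneuvian

Start ages (Ma): Terreneuvian 538.8, Guadalupian 273.01, Oligocene 33.9, Pleistocene 2.58.
Ordered youngest to oldest: Pleistocene, Oligocene, Guadalupian, Terreneuvian.
Span = 538.8 − 0.0117 = 538.7883 Myr.
Durations: Oligocene 10.87, Pleistocene 2.5683, Terreneuvian 17.8, Guadalupian 13.5 → longest is Terreneuvian (17.8 Myr).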